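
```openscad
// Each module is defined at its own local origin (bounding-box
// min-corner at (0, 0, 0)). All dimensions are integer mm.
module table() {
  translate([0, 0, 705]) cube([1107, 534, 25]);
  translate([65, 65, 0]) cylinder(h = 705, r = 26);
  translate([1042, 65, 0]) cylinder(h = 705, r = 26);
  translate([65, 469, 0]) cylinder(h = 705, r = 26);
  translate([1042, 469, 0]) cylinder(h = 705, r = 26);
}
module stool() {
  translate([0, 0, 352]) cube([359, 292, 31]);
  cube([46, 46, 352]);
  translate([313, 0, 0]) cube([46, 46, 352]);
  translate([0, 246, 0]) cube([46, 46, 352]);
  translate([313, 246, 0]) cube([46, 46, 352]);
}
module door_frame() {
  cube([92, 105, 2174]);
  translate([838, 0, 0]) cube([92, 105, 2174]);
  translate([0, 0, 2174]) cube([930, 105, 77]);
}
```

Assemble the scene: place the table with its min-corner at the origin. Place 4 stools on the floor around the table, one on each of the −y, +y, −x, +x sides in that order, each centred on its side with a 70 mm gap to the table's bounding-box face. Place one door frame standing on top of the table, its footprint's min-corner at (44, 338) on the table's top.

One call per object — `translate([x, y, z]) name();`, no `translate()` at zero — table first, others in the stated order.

table();
translate([374, -362, 0]) stool();
translate([374, 604, 0]) stool();
translate([-429, 121, 0]) stool();
translate([1177, 121, 0]) stool();
translate([44, 338, 730]) door_frame();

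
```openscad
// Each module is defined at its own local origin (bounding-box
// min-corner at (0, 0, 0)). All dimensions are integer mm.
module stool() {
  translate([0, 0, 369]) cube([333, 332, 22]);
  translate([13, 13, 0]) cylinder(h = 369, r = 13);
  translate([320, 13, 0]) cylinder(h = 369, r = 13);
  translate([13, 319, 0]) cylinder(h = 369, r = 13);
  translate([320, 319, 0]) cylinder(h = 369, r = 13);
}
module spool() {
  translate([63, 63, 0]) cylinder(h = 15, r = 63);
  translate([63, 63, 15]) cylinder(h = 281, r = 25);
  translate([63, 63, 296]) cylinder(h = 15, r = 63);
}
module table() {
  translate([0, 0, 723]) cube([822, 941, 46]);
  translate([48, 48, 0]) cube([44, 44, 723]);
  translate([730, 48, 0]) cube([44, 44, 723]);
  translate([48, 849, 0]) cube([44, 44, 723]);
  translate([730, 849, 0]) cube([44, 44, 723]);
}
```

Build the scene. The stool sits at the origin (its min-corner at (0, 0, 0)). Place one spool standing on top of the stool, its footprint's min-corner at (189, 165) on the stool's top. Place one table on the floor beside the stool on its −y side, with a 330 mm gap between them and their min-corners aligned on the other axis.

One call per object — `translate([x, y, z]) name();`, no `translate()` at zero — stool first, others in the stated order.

stool();
translate([189, 165, 391]) spool();
translate([0, -1271, 0]) table();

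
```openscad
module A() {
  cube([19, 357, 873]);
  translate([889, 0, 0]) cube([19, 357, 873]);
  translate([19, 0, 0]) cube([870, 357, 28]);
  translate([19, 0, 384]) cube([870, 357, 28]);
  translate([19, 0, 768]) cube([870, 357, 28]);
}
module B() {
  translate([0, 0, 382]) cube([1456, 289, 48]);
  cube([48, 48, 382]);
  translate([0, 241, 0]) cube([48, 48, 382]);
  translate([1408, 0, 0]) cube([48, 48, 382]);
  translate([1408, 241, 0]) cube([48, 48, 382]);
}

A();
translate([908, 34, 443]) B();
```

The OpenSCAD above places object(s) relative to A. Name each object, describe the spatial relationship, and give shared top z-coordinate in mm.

A is a bookshelf. B is a bench. The bench is beside the bookshelf with their tops flush at z = 873. The shared top z-coordinate is 873 mm.

Both tops at z = 873 mm.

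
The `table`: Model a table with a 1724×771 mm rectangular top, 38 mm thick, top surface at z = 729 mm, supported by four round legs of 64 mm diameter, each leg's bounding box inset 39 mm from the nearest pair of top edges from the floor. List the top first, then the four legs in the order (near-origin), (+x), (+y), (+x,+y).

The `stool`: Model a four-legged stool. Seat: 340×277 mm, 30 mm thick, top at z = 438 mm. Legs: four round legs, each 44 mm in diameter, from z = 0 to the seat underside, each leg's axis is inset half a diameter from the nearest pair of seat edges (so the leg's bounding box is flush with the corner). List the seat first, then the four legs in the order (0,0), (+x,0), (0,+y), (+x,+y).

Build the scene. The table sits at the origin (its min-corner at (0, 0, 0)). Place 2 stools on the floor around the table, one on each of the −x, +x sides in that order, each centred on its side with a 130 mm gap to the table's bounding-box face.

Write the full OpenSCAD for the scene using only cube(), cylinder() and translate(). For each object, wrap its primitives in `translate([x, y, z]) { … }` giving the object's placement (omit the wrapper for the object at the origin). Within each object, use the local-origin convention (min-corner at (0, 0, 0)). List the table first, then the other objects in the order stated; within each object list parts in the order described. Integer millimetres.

translate([0, 0, 691]) cube([1724, 771, 38]);
translate([71, 71, 0]) cylinder(h = 691, r = 32);
translate([1653, 71, 0]) cylinder(h = 691, r = 32);
translate([71, 700, 0]) cylinder(h = 691, r = 32);
translate([1653, 700, 0]) cylinder(h = 691, r = 32);
translate([-470, 247, 0]) {
  translate([0, 0, 408]) cube([340, 277, 30]);
  translate([22, 22, 0]) cylinder(h = 408, r = 22);
  translate([318, 22, 0]) cylinder(h = 408, r = 22);
  translate([22, 255, 0]) cylinder(h = 408, r = 22);
  translate([318, 255, 0]) cylinder(h = 408, r = 22);
}
translate([1854, 247, 0]) {
  translate([0, 0, 408]) cube([340, 277, 30]);
  translate([22, 22, 0]) cylinder(h = 408, r = 22);
  translate([318, 22, 0]) cylinder(h = 408, r = 22);
  translate([22, 255, 0]) cylinder(h = 408, r = 22);
  translate([318, 255, 0]) cylinder(h = 408, r = 22);
}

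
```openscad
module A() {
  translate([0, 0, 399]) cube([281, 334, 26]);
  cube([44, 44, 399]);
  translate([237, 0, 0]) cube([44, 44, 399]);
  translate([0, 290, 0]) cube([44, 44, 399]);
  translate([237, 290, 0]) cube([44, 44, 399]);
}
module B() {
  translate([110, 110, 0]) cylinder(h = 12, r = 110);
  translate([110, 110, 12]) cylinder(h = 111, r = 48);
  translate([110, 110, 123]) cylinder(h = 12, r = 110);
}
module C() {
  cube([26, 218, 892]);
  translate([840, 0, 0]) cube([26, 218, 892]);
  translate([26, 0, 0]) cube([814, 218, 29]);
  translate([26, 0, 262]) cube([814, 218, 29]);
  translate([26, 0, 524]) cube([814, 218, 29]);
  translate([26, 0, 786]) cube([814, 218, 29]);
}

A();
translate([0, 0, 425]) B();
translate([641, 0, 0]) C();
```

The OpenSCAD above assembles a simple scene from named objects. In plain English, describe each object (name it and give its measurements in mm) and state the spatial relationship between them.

A is a simple wooden stool: a rectangular seat 281 mm (x) by 334 mm (y), 26 mm thick, top face at z = 425 mm, on four square legs, each 44×44 mm in cross-section. The legs rest on z = 0, each flush with a corner of the seat.

B is a spool: two coaxial disc flanges of radius 110 mm and thickness 12 mm, joined by a core cylinder of radius 48 mm and height 111 mm. The lower flange rests on z = 0 and the three cylinders share a vertical axis.

C is an open bookshelf. Two side panels, each 26 mm thick, 218 mm deep and 892 mm tall, stand 866 mm apart (outside-to-outside). Between them sit 4 shelves, each 29 mm thick and 218 mm deep, spanning the full gap between the sides. The bottom shelf rests on the floor (its underside at z = 0) and the clear gap between one shelf's top and the next shelf's underside is 233 mm.

The spool is on top of the stool. The bookshelf is on the floor beside the stool on its +x side.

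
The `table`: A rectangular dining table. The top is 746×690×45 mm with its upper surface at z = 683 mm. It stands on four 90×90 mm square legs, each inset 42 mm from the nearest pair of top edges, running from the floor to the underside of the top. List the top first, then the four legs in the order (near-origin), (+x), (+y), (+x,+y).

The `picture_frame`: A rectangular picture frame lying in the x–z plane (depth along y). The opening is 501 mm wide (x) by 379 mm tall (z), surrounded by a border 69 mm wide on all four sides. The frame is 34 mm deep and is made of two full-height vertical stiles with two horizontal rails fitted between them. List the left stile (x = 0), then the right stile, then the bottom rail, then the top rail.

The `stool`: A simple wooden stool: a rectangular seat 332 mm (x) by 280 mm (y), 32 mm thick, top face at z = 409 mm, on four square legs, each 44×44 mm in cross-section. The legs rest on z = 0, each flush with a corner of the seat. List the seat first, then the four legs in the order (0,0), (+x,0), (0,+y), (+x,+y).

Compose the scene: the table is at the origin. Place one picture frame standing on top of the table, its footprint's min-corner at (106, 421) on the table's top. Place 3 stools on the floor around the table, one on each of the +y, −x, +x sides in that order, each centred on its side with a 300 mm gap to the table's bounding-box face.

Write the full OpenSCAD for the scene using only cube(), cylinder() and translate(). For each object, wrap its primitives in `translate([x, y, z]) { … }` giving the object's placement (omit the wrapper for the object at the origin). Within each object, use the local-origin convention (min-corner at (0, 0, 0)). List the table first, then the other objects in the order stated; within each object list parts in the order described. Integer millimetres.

translate([0, 0, 638]) cube([746, 690, 45]);
translate([42, 42, 0]) cube([90, 90, 638]);
translate([614, 42, 0]) cube([90, 90, 638]);
translate([42, 558, 0]) cube([90, 90, 638]);
translate([614, 558, 0]) cube([90, 90, 638]);
translate([106, 421, 683]) {
  cube([69, 34, 517]);
  translate([570, 0, 0]) cube([69, 34, 517]);
  translate([69, 0, 0]) cube([501, 34, 69]);
  translate([69, 0, 448]) cube([501, 34, 69]);
}
translate([207, 990, 0]) {
  translate([0, 0, 377]) cube([332, 280, 32]);
  cube([44, 44, 377]);
  translate([288, 0, 0]) cube([44, 44, 377]);
  translate([0, 236, 0]) cube([44, 44, 377]);
  translate([288, 236, 0]) cube([44, 44, 377]);
}
translate([-632, 205, 0]) {
  translate([0, 0, 377]) cube([332, 280, 32]);
  cube([44, 44, 377]);
  translate([288, 0, 0]) cube([44, 44, 377]);
  translate([0, 236, 0]) cube([44, 44, 377]);
  translate([288, 236, 0]) cube([44, 44, 377]);
}
translate([1046, 205, 0]) {
  translate([0, 0, 377]) cube([332, 280, 32]);
  cube([44, 44, 377]);
  translate([288, 0, 0]) cube([44, 44, 377]);
  translate([0, 236, 0]) cube([44, 44, 377]);
  translate([288, 236, 0]) cube([44, 44, 377]);
}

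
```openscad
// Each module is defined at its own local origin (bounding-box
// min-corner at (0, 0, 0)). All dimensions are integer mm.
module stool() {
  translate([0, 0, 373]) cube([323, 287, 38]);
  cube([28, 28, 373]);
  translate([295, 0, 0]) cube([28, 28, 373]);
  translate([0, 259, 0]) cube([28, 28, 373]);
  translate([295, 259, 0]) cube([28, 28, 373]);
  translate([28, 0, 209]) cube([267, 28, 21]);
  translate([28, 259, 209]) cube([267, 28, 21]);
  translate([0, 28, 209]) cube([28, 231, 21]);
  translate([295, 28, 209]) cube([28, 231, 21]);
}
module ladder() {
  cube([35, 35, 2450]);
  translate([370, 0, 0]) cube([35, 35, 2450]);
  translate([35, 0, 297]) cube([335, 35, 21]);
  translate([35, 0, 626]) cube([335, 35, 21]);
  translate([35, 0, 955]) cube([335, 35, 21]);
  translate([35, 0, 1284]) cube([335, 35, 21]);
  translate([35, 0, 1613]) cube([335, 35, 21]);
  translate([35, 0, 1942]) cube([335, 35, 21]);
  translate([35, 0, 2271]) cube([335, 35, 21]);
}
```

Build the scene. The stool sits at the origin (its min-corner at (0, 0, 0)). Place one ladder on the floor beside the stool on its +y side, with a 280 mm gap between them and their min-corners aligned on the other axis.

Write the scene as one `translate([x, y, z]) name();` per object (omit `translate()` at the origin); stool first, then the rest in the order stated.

stool();
translate([0, 567, 0]) ladder();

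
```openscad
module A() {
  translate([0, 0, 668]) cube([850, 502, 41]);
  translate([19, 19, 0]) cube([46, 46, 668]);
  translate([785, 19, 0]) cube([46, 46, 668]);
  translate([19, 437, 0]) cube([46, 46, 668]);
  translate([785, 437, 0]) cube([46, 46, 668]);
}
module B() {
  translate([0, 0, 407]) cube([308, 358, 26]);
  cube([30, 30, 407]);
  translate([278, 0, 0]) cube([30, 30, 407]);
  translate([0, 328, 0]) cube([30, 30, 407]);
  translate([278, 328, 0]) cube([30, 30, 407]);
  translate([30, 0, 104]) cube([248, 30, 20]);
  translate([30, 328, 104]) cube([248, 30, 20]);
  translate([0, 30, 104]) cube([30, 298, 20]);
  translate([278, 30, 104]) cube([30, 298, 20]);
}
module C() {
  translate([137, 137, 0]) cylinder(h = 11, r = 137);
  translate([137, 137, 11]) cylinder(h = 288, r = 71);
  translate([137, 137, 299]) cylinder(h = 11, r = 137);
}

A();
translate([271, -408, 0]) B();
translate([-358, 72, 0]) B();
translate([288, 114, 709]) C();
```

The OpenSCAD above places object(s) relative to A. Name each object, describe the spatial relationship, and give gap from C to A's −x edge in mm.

A is a table. B is a stool. C is a spool. Two stools sit around the table at the −y, −x sides. The spool is on top of the table, centred. The gap from the spool to the table's −x edge is 288 mm.

The spool's min-x is at 288; the table's min-x is 0; gap = 288 mm.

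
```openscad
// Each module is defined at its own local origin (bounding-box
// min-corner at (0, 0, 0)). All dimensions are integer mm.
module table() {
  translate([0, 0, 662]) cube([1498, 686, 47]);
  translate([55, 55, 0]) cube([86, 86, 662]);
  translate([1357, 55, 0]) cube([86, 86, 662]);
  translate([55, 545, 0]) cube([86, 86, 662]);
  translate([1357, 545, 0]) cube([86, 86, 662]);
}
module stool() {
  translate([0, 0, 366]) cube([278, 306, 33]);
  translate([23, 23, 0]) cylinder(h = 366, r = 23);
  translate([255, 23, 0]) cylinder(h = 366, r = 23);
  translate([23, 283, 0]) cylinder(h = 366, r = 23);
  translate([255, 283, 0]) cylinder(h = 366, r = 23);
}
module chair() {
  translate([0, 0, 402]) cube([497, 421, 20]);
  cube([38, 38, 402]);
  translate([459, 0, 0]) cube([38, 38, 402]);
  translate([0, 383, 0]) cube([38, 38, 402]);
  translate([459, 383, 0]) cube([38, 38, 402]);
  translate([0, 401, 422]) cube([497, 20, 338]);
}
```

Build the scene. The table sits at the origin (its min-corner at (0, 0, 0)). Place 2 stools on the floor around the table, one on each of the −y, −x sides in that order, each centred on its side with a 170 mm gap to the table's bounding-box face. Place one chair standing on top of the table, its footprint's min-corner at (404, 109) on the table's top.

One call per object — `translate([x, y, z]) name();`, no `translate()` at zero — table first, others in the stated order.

table();
translate([610, -476, 0]) stool();
translate([-448, 190, 0]) stool();
translate([404, 109, 709]) chair();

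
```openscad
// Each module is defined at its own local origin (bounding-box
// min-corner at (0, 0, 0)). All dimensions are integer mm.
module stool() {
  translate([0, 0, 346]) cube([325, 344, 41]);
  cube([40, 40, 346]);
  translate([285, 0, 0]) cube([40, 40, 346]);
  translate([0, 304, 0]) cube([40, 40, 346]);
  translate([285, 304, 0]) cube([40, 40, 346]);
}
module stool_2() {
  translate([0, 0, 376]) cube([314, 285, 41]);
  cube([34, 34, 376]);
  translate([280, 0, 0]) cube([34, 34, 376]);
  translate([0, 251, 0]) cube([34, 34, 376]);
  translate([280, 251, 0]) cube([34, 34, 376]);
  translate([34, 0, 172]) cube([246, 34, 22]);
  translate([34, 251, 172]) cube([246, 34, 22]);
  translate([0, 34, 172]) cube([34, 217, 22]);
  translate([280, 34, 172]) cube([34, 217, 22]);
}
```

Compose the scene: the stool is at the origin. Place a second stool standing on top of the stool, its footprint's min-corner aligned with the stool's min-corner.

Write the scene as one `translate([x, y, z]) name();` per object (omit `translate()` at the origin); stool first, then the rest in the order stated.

stool();
translate([0, 0, 387]) stool_2();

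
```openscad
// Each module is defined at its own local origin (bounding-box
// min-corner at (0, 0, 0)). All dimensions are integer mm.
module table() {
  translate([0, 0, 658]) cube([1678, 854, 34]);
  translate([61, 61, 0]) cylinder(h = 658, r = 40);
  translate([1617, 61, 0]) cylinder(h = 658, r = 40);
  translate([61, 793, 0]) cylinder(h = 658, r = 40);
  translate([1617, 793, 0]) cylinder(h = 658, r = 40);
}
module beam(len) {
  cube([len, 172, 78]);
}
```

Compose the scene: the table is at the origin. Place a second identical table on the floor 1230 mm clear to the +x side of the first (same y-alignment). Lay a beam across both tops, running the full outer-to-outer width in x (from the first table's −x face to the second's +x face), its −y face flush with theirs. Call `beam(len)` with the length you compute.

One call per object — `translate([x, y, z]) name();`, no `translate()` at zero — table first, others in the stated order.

table();
translate([2908, 0, 0]) table();
translate([0, 0, 692]) beam(4586);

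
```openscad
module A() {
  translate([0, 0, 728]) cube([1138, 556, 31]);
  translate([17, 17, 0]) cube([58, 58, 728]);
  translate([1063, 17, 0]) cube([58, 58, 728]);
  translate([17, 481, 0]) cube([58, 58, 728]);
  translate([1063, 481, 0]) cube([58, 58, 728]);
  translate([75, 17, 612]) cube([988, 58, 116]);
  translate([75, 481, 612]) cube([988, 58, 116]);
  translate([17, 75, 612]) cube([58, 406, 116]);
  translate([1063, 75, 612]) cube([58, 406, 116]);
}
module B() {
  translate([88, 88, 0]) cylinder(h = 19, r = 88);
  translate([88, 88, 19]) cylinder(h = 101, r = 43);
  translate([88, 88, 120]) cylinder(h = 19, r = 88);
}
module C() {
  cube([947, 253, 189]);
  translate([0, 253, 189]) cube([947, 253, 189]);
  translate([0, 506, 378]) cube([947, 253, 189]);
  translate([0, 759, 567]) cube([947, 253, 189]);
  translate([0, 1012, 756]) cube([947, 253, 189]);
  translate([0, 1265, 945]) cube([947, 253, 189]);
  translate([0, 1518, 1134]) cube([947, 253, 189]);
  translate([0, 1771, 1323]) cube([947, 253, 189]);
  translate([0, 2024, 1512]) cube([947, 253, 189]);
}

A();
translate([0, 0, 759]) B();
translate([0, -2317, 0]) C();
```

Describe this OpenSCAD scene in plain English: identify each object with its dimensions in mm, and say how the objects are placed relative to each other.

A is a rectangular dining table. The top is 1138×556×31 mm with its upper surface at z = 759 mm. It stands on four 58×58 mm square legs, each inset 17 mm from the nearest pair of top edges, running from the floor to the underside of the top. Four apron rails, 58 mm thick and 116 mm tall, run between adjacent legs with their top edges flush with the underside of the top and their outer faces flush with the legs' outer faces.

B is a spool: two coaxial disc flanges of radius 88 mm and thickness 19 mm, joined by a core cylinder of radius 43 mm and height 101 mm. The lower flange rests on z = 0 and the three cylinders share a vertical axis.

C is a run of 9 identical solid stair steps. Each tread is 947×253 mm and each step block is 189 mm high. Step 1 rests on the floor; step k is offset from step 1 by (k−1)×253 mm in y and (k−1)×189 mm in z.

The spool is on top of the table. The staircase is on the floor beside the table on its −y side.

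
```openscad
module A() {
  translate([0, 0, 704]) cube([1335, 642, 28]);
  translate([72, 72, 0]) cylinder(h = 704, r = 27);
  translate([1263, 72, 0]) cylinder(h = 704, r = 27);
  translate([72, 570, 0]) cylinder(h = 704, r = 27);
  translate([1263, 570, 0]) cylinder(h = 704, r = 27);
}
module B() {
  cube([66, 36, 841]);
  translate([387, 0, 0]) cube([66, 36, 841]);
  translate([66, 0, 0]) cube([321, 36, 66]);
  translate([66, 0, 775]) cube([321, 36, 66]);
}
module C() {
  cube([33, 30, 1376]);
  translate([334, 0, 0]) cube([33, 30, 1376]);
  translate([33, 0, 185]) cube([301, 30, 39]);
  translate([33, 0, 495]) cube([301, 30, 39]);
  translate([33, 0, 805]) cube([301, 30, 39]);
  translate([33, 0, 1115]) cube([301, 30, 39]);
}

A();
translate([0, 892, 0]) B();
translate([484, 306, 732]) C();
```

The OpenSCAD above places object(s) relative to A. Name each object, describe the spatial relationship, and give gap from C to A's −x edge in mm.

A is a table. B is a picture frame. C is a ladder. The picture frame is on the floor beside the table on its +y side. The ladder is on top of the table, centred. The gap from the ladder to the table's −x edge is 484 mm.

The ladder's min-x is at 484; the table's min-x is 0; gap = 484 mm.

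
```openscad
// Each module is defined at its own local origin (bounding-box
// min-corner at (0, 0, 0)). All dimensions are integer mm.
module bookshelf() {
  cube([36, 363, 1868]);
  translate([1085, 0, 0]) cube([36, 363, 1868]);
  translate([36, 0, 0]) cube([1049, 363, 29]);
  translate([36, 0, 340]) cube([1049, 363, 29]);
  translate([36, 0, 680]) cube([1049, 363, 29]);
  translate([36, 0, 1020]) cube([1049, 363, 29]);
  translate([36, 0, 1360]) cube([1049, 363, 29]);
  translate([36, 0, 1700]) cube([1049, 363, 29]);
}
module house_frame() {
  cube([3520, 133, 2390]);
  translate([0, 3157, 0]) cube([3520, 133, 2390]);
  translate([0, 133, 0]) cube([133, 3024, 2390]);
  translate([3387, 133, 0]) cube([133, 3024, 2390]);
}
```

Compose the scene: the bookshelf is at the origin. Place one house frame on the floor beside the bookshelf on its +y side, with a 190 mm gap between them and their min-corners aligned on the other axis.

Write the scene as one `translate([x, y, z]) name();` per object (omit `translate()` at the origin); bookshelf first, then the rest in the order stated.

bookshelf();
translate([0, 553, 0]) house_frame();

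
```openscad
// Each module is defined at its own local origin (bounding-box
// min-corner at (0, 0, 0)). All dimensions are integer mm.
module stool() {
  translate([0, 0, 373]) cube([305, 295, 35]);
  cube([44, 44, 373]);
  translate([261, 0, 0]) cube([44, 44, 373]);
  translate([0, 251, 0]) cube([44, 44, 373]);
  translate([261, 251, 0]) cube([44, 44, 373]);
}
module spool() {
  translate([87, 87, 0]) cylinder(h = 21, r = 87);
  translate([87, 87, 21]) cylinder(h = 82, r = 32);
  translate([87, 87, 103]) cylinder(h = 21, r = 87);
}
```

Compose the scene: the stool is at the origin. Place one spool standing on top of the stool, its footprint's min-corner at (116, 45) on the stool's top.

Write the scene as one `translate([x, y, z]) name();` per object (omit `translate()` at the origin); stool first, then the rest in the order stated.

stool();
translate([116, 45, 408]) spool();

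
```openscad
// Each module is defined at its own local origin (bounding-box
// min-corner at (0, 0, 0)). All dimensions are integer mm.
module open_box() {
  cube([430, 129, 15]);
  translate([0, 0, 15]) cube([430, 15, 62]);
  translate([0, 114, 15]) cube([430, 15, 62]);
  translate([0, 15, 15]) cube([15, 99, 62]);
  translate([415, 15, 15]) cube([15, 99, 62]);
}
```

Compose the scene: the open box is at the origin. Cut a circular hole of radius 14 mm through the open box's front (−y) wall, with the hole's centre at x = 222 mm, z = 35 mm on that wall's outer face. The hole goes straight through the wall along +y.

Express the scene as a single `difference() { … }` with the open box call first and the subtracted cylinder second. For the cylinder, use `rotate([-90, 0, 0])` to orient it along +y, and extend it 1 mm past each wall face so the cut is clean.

difference() {
  open_box();
  translate([222, -1, 35]) rotate([-90, 0, 0]) cylinder(h = 17, r = 14);
}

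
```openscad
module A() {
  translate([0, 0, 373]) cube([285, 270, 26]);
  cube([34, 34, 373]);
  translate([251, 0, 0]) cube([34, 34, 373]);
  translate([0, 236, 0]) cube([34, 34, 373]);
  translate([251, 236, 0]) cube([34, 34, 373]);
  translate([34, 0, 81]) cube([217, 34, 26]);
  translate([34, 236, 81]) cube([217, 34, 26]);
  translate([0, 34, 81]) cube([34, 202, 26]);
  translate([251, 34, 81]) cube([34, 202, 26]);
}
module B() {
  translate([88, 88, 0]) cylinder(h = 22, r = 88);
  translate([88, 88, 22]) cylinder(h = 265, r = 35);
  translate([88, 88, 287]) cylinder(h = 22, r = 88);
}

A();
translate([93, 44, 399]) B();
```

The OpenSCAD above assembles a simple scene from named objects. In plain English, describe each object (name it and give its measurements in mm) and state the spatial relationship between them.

A is a four-legged stool. The seat is a 285×270×26 mm slab whose top surface is at z = 399 mm; four square legs, each 34×34 mm in cross-section, run from the floor (z = 0) to the underside of the seat, each flush with a corner of the seat. Four stretchers, 34 mm wide and 26 mm tall, connect adjacent legs with their undersides at z = 81 mm, each running between the inner faces of the legs it joins and aligned with the legs' outer faces on the other axis.

B is a spool: two coaxial disc flanges of radius 88 mm and thickness 22 mm, joined by a core cylinder of radius 35 mm and height 265 mm. The lower flange rests on z = 0 and the three cylinders share a vertical axis.

The spool is on top of the stool.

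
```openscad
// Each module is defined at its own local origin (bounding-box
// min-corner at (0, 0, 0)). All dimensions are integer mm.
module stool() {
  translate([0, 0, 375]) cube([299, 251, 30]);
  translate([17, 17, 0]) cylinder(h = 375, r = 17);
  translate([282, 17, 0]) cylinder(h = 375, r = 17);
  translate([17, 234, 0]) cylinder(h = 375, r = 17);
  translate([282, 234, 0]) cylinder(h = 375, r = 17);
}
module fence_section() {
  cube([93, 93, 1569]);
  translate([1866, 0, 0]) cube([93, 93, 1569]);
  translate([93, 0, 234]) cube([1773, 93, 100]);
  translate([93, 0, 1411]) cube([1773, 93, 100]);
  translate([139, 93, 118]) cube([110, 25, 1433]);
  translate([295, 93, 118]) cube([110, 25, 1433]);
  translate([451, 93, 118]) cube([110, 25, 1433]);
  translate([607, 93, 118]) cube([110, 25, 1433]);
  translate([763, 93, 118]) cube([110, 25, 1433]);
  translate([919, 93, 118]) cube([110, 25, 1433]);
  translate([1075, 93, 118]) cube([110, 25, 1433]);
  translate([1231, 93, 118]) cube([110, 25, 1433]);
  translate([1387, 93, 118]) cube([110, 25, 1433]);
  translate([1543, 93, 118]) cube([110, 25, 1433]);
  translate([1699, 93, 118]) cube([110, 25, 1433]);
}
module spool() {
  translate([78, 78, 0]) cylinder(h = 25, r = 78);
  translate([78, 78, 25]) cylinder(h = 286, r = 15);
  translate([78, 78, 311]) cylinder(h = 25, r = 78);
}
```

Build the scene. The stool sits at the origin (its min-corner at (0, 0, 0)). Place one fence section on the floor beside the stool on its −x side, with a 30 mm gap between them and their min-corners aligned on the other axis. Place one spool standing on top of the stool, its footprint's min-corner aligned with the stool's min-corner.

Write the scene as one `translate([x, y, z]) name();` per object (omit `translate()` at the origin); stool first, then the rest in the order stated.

stool();
translate([-1989, 0, 0]) fence_section();
translate([0, 0, 405]) spool();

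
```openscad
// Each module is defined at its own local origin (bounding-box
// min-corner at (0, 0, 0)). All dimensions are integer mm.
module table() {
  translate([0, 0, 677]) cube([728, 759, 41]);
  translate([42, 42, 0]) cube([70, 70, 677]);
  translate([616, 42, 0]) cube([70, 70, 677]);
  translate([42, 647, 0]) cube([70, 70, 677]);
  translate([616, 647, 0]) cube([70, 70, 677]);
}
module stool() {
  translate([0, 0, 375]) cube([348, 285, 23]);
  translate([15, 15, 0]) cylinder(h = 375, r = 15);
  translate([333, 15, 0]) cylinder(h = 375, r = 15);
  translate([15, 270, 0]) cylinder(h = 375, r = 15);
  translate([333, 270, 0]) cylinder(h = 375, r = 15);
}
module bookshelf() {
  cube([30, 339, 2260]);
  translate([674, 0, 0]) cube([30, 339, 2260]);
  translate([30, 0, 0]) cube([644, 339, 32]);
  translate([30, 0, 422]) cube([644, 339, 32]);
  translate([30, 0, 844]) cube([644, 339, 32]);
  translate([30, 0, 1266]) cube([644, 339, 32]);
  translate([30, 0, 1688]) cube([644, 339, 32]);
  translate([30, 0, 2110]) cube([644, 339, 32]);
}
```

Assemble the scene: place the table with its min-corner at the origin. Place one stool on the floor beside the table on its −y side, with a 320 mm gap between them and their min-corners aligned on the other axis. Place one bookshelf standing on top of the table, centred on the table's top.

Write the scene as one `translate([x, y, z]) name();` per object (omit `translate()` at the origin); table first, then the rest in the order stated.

table();
translate([0, -605, 0]) stool();
translate([12, 210, 718]) bookshelf();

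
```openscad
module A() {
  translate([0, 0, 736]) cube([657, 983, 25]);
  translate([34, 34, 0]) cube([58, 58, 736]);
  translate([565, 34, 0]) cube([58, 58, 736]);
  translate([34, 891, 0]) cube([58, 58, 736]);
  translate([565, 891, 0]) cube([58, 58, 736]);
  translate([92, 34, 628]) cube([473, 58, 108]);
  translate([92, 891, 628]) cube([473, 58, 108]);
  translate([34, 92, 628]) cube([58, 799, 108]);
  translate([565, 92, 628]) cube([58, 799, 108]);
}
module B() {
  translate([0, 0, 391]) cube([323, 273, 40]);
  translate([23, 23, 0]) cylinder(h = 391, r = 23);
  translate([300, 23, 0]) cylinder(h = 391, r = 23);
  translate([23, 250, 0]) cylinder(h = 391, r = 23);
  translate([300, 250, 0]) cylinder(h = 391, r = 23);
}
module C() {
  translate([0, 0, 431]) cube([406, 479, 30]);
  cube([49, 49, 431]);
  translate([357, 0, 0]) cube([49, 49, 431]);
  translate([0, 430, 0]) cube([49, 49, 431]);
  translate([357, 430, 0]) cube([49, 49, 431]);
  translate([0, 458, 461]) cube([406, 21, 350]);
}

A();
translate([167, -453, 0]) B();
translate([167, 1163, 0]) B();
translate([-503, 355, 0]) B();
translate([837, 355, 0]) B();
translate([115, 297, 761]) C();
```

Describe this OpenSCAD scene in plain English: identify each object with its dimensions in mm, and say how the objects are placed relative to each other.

A is a rectangular dining table. The top is 657×983×25 mm with its upper surface at z = 761 mm. It stands on four 58×58 mm square legs, each inset 34 mm from the nearest pair of top edges, running from the floor to the underside of the top. Four apron rails, 58 mm thick and 108 mm tall, run between adjacent legs with their top edges flush with the underside of the top and their outer faces flush with the legs' outer faces.

B is a four-legged stool. The seat is a 323×273×40 mm slab whose top surface is at z = 431 mm; four round legs, each 46 mm in diameter, run from the floor (z = 0) to the underside of the seat, each leg's axis is inset half a diameter from the nearest pair of seat edges (so the leg's bounding box is flush with the corner).

C is a chair. The seat is a 406×479×30 mm slab with its top at z = 461 mm, on four 49×49 mm corner legs (flush with the seat edges, standing on z = 0). A flat backrest 21 mm thick, 350 mm tall, spans the full seat width and rises from the seat top along its +y edge, rear face flush with the rear of the seat.

Four stools sit around the table at the −y, +y, −x, +x sides. The chair is on top of the table.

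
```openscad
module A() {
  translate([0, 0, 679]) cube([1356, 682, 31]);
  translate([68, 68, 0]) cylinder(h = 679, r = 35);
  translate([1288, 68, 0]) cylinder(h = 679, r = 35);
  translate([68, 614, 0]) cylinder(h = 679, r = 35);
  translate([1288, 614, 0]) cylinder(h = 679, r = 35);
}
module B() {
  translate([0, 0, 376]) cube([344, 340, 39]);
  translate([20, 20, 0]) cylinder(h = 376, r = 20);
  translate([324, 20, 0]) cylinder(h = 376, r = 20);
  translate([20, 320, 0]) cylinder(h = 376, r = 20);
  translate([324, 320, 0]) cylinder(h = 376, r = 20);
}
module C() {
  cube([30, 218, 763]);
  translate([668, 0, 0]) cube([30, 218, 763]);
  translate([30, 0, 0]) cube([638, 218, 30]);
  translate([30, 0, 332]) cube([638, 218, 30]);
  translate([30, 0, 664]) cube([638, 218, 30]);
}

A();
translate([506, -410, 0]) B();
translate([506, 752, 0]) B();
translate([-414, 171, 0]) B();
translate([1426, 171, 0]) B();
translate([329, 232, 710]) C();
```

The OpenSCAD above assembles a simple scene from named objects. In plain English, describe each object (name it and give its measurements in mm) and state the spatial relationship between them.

A is a rectangular dining table. The top is 1356×682×31 mm with its upper surface at z = 710 mm. It stands on four round legs of 70 mm diameter, each leg's bounding box inset 33 mm from the nearest pair of top edges, running from the floor to the underside of the top.

B is a simple wooden stool: a rectangular seat 344 mm (x) by 340 mm (y), 39 mm thick, top face at z = 415 mm, on four round legs, each 40 mm in diameter. The legs rest on z = 0, each leg's axis is inset half a diameter from the nearest pair of seat edges (so the leg's bounding box is flush with the corner).

C is an open bookshelf. Two side panels, each 30 mm thick, 218 mm deep and 763 mm tall, stand 698 mm apart (outside-to-outside). Between them sit 3 shelves, each 30 mm thick and 218 mm deep, spanning the full gap between the sides. The bottom shelf rests on the floor (its underside at z = 0) and the clear gap between one shelf's top and the next shelf's underside is 302 mm.

Four stools sit around the table at the −y, +y, −x, +x sides. The bookshelf is on top of the table, centred.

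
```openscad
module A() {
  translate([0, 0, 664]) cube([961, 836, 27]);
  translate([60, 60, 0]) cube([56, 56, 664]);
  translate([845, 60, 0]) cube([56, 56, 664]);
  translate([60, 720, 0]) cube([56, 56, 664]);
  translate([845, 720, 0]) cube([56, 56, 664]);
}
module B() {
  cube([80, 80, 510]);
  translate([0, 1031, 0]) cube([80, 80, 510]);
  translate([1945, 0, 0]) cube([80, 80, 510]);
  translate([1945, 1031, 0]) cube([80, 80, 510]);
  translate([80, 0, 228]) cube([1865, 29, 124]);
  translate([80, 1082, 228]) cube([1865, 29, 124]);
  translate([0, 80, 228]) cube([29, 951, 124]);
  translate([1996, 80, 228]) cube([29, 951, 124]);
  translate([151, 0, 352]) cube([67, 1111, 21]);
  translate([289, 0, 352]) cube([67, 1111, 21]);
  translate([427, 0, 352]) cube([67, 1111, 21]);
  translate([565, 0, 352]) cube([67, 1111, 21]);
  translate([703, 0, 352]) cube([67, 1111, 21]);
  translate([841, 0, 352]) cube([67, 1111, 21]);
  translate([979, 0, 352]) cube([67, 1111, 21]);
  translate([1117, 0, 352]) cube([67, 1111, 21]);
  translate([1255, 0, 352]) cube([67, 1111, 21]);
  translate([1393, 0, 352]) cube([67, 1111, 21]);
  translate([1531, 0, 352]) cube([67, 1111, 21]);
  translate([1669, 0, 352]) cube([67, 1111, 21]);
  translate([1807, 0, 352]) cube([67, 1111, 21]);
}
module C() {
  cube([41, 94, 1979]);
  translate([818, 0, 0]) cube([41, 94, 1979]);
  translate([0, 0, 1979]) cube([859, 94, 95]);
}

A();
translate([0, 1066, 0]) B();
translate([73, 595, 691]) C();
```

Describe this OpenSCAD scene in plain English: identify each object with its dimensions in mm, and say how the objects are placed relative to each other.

A is a table: top 961 mm (x) × 836 mm (y), 27 mm thick, upper face at z = 691 mm, on four 56×56 mm square legs, each inset 60 mm from the nearest pair of top edges, running from z = 0 to the bottom of the top.

B is a bed frame 2025 mm long (x) by 1111 mm wide (y). Four 80×80 mm corner posts, 510 mm tall, at the corners of the footprint. Four rails of 29 mm thickness and 124 mm height run between adjacent posts with their undersides at z = 228 mm, their outer faces flush with the outside of the frame (the two x-running rails run between the posts' inner faces; the two y-running rails run between the posts' inner faces). 13 slats, each 67 mm wide (x) and 21 mm thick, lie across the top of the two x-running rails, running the full 1111 mm width of the frame in y; the slats are evenly spaced along x between the inner faces of the end posts with equal gaps (rounded down to the nearest mm) at the −x end and between each pair — any rounding remainder accumulates at the +x end.

C is a door frame. The clear opening is 777 mm wide and 1979 mm high. Two 41 mm wide jambs, 94 mm deep, stand either side of the opening from the floor to the top of the opening. A 95 mm thick head sits across the top of both jambs, spanning the full outside width of the frame.

The bed frame is on the floor beside the table on its +y side. The door frame is on top of the table.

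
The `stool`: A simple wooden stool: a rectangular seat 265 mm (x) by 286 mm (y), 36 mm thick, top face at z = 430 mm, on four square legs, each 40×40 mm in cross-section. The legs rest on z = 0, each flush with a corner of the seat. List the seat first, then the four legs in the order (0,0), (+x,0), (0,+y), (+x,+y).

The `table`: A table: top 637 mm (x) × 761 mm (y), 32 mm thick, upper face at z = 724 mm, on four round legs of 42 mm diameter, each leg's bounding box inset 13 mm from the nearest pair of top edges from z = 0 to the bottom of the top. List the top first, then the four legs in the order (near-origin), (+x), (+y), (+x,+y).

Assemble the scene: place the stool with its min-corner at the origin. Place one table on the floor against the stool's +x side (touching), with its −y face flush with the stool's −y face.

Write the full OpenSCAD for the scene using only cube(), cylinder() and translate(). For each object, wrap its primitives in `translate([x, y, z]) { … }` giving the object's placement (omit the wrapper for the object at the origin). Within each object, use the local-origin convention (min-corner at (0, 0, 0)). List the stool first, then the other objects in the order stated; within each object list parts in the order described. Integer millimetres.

translate([0, 0, 394]) cube([265, 286, 36]);
cube([40, 40, 394]);
translate([225, 0, 0]) cube([40, 40, 394]);
translate([0, 246, 0]) cube([40, 40, 394]);
translate([225, 246, 0]) cube([40, 40, 394]);
translate([265, 0, 0]) {
  translate([0, 0, 692]) cube([637, 761, 32]);
  translate([34, 34, 0]) cylinder(h = 692, r = 21);
  translate([603, 34, 0]) cylinder(h = 692, r = 21);
  translate([34, 727, 0]) cylinder(h = 692, r = 21);
  translate([603, 727, 0]) cylinder(h = 692, r = 21);
}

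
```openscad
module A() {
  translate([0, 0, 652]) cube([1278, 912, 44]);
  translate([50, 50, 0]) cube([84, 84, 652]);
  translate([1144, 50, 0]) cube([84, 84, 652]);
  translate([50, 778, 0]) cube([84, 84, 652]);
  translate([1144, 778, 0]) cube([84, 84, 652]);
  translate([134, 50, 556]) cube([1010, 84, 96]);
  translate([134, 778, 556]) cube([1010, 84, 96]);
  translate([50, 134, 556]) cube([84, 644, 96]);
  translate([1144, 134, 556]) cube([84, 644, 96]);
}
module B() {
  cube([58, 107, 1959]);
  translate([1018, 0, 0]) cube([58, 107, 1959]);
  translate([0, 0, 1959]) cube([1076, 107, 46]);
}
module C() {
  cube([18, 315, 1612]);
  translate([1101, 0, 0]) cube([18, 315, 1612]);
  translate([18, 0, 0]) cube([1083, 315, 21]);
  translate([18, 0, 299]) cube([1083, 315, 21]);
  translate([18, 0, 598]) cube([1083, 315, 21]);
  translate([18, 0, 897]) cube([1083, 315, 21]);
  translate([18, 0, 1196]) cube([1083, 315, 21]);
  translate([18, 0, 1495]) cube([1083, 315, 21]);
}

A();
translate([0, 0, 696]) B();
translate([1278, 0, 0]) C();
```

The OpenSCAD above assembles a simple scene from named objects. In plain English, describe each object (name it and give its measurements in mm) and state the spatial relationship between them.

A is a rectangular dining table. The top is 1278×912×44 mm with its upper surface at z = 696 mm. It stands on four 84×84 mm square legs, each inset 50 mm from the nearest pair of top edges, running from the floor to the underside of the top. Four apron rails, 84 mm thick and 96 mm tall, run between adjacent legs with their top edges flush with the underside of the top and their outer faces flush with the legs' outer faces.

B is a door frame. The clear opening is 960 mm wide and 1959 mm high. Two 58 mm wide jambs, 107 mm deep, stand either side of the opening from the floor to the top of the opening. A 46 mm thick head sits across the top of both jambs, spanning the full outside width of the frame.

C is an open bookshelf. Two side panels, each 18 mm thick, 315 mm deep and 1612 mm tall, stand 1119 mm apart (outside-to-outside). Between them sit 6 shelves, each 21 mm thick and 315 mm deep, spanning the full gap between the sides. The bottom shelf rests on the floor (its underside at z = 0) and the clear gap between one shelf's top and the next shelf's underside is 278 mm.

The door frame is on top of the table. The bookshelf is against the table's +x side, with their −y faces flush.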